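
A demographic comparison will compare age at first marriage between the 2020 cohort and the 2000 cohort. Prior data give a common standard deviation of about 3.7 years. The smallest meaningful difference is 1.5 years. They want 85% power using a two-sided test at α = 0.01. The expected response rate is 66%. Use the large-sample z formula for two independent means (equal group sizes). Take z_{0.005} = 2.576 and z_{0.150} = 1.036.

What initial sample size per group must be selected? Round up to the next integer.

n = (z_{α/2} + z_β)² · (σ₁² + σ₂²) / δ²
  = (2.576 + 1.036)² · (2·3.7² = 27.38) / 1.5²
  = 13.0465 · 27.38 / 2.25
  = 158.76
Adjust for 66% response: 158.76 / 0.66 = 240.55.
Round up → n = 241 per group.

n = 241 per group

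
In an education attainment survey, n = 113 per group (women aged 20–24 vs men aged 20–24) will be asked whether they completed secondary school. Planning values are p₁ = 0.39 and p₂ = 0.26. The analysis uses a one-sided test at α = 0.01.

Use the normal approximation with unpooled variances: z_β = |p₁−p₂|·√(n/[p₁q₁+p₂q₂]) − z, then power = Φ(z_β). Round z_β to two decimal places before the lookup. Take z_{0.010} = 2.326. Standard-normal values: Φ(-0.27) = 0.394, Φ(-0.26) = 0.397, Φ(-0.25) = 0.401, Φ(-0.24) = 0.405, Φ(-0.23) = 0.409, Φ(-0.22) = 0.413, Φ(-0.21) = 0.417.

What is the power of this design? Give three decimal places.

z_β = |p₁−p₂|·√(n/[p₁q₁+p₂q₂]) − z_α
    = 0.13 · √(113/0.4303) − 2.326
    = 0.13 · 16.2052 − 2.326
    = 2.1067 − 2.326 = -0.2193 → -0.22
Power = Φ(-0.22) = 0.413.

Power ≈ 0.413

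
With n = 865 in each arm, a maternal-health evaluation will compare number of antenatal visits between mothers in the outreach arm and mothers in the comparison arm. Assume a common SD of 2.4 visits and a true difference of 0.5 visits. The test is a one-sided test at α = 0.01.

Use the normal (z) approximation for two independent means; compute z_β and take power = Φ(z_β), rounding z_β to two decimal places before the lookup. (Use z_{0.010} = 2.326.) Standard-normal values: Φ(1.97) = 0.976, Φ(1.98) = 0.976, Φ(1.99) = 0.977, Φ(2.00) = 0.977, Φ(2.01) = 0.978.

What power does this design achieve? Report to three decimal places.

Power ≈ 0.978

z_β = δ·√(n/(σ₁²+σ₂²)) − z_α
    = 0.5 · √(865/11.52) − 2.326
    = 0.5 · 8.66526 − 2.326
    = 4.3326 − 2.326 = 2.0066 → 2.01
Power = Φ(2.01) = 0.978.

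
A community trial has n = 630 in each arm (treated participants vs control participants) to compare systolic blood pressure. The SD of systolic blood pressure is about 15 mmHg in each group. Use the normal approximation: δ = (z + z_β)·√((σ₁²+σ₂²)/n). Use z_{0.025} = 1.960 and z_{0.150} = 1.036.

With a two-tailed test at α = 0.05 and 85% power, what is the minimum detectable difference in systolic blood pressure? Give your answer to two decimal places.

δ = (z_{α/2} + z_β) · √((σ₁²+σ₂²)/n)
  = (1.960 + 1.036) · √(450/630)
  = 2.996 · √0.71429
  = 2.996 · 0.8452
  = 2.5321

Minimum detectable difference ≈ 2.53 mmHg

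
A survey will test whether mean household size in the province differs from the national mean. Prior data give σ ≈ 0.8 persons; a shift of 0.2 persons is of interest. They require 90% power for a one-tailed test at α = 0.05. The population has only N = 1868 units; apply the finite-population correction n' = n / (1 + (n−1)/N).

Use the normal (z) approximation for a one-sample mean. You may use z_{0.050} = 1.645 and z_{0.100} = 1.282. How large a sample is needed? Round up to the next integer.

n = (z_α + z_β)² · σ² / δ²
  = (1.645 + 1.282)² · 0.8² / 0.2²
  = 8.5673 · 0.64 / 0.04
  = 137.08
Finite-population correction (N = 1868): 137.08 / (1 + (137.08 − 1)/1868) = 127.77.
Round up → n = 128.

n = 128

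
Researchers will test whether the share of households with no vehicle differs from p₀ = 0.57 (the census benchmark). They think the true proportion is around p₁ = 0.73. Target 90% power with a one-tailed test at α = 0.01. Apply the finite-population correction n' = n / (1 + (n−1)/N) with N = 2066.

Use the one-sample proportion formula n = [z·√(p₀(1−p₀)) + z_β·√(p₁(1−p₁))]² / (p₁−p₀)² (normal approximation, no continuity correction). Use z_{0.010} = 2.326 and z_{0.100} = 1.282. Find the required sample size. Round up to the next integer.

n = [z_α·√(p₀q₀) + z_β·√(p₁q₁)]² / (p₁ − p₀)²
  = [2.326·√(0.57·0.43) + 1.282·√(0.73·0.27)]² / (0.16)²
  = [2.326·0.4951 + 1.282·0.4440]² / 0.0256
  = [1.7207]² / 0.0256
  = 115.66
Finite-population correction (N = 2066): 115.66 / (1 + (115.66 − 1)/2066) = 109.58.
Round up → n = 110.

n = 110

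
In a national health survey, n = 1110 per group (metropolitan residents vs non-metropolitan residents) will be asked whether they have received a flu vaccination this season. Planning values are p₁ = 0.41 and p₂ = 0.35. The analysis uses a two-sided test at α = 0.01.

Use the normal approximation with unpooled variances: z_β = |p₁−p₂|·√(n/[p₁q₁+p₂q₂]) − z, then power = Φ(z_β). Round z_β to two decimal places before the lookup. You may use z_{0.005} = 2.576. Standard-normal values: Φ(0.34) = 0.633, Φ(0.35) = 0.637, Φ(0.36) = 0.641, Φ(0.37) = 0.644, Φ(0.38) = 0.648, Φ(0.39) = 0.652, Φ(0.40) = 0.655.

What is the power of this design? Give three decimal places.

Power ≈ 0.633

z_β = |p₁−p₂|·√(n/[p₁q₁+p₂q₂]) − z_{α/2}
    = 0.06 · √(1110/0.4694) − 2.576
    = 0.06 · 48.6284 − 2.576
    = 2.9177 − 2.576 = 0.3417 → 0.34
Power = Φ(0.34) = 0.633.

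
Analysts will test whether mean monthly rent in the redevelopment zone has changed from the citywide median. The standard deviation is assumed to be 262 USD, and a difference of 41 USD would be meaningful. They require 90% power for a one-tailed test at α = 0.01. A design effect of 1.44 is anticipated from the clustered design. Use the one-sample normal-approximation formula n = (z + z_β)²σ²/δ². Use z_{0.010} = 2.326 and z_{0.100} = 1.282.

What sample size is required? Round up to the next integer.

n = 766

n = (z_α + z_β)² · σ² / δ²
  = (2.326 + 1.282)² · 262² / 41²
  = 13.0177 · 68644 / 1681
  = 531.58
Design effect: 1.44 × 531.58 = 765.47.
Round up → n = 766.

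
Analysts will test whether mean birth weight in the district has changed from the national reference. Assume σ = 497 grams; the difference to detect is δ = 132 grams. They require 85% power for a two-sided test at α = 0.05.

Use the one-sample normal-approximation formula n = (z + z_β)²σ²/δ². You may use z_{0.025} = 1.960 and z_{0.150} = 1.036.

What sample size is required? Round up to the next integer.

n = (z_{α/2} + z_β)² · σ² / δ²
  = (1.960 + 1.036)² · 497² / 132²
  = 8.9760 · 247009 / 17424
  = 127.25
Round up → n = 128.

n = 128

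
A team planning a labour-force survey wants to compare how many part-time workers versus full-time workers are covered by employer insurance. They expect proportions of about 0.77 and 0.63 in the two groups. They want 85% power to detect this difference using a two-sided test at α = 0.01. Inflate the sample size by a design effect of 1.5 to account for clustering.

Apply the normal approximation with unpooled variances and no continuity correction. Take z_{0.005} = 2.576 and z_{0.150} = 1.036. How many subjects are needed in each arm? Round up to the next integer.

n = 410 per group

n = (z_{α/2} + z_β)² · [p₁(1−p₁) + p₂(1−p₂)] / (p₁ − p₂)²
  = (2.576 + 1.036)² · (0.77·0.23 + 0.63·0.37) / (0.14)²
  = (3.612)² · (0.1771 + 0.2331) / 0.0196
  = 13.0465 · 0.4102 / 0.0196
  = 273.05
Design effect: 1.5 × 273.05 = 409.57.
Round up → n = 410 per group.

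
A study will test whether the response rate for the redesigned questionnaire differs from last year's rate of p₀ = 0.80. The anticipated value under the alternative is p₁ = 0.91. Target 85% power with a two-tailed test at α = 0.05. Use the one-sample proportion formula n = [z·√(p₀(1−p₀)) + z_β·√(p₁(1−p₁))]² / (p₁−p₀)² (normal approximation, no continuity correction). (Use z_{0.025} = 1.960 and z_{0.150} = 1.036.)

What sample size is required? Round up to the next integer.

n = 97

n = [z_{α/2}·√(p₀q₀) + z_β·√(p₁q₁)]² / (p₁ − p₀)²
  = [1.960·√(0.80·0.20) + 1.036·√(0.91·0.09)]² / (0.11)²
  = [1.960·0.4000 + 1.036·0.2862]² / 0.0121
  = [1.0805]² / 0.0121
  = 96.48
Round up → n = 97.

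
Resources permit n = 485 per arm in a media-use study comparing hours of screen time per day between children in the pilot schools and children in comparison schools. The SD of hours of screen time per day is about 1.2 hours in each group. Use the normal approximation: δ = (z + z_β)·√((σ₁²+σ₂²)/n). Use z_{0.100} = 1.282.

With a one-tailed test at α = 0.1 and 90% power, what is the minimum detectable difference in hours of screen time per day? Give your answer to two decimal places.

δ = (z_α + z_β) · √((σ₁²+σ₂²)/n)
  = (1.282 + 1.282) · √(2.88/485)
  = 2.564 · √0.00594
  = 2.564 · 0.0771
  = 0.1976

Minimum detectable difference ≈ 0.20 hours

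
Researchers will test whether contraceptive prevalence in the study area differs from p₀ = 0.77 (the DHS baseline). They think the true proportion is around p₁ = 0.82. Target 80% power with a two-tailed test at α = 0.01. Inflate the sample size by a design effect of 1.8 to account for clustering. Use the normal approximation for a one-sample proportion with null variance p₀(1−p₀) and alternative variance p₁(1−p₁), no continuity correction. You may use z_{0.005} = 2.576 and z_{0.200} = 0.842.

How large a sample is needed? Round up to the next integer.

n = 1427

n = [z_{α/2}·√(p₀q₀) + z_β·√(p₁q₁)]² / (p₁ − p₀)²
  = [2.576·√(0.77·0.23) + 0.842·√(0.82·0.18)]² / (0.05)²
  = [2.576·0.4208 + 0.842·0.3842]² / 0.0025
  = [1.4076]² / 0.0025
  = 792.48
Design effect: 1.8 × 792.48 = 1426.46.
Round up → n = 1427.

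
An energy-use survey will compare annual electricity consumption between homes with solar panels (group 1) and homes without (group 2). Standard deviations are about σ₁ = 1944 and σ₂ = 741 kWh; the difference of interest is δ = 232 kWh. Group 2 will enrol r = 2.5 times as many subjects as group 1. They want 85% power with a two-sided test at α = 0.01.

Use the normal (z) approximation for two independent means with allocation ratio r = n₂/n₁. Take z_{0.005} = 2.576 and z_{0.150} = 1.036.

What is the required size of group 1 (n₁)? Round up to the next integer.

n₁ = 970

n₁ = (z_{α/2} + z_β)² · (σ₁² + σ₂²/r) / δ²
   = (2.576 + 1.036)² · (1944² + 741²/2.5) / 232²
   = 13.0465 · (3779136 + 219632.4) / 53824
   = 13.0465 · 3998768.4 / 53824
   = 969.27
Round up → n₁ = 970; n₂ = r·n₁ = 2.5 × 970 = 2425.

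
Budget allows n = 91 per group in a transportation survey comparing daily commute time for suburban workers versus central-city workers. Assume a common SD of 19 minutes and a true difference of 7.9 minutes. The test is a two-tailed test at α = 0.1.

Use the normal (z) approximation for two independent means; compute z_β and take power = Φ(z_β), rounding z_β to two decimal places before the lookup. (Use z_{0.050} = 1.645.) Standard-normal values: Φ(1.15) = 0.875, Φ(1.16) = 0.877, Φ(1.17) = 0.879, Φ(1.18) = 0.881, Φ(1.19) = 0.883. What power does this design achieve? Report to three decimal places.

z_β = δ·√(n/(σ₁²+σ₂²)) − z_{α/2}
    = 7.9 · √(91/722) − 1.645
    = 7.9 · 0.35502 − 1.645
    = 2.8047 − 1.645 = 1.1597 → 1.16
Power = Φ(1.16) = 0.877.

Power ≈ 0.877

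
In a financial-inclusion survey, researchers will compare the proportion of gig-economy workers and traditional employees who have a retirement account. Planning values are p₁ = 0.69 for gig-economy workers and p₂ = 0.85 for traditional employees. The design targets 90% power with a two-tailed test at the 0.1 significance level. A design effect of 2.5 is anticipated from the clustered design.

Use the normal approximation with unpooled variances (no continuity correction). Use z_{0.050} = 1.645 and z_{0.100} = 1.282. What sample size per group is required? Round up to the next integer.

n = 286 per group

n = (z_{α/2} + z_β)² · [p₁(1−p₁) + p₂(1−p₂)] / (p₁ − p₂)²
  = (1.645 + 1.282)² · (0.69·0.31 + 0.85·0.15) / (-0.16)²
  = (2.927)² · (0.2139 + 0.1275) / 0.0256
  = 8.5673 · 0.3414 / 0.0256
  = 114.25
Design effect: 2.5 × 114.25 = 285.63.
Round up → n = 286 per group.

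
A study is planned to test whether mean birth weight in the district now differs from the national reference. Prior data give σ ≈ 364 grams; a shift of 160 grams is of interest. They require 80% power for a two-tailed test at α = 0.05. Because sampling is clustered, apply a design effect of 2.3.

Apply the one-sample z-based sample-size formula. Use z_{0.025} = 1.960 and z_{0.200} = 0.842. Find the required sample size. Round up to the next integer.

n = 94

n = (z_{α/2} + z_β)² · σ² / δ²
  = (1.960 + 0.842)² · 364² / 160²
  = 7.8512 · 132496 / 25600
  = 40.63
Design effect: 2.3 × 40.63 = 93.46.
Round up → n = 94.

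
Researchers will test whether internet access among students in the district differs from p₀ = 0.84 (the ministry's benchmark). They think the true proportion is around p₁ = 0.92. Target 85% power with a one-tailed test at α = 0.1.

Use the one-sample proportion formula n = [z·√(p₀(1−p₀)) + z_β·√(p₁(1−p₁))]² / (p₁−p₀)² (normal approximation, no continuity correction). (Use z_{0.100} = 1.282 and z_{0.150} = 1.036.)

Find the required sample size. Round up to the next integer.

n = [z_α·√(p₀q₀) + z_β·√(p₁q₁)]² / (p₁ − p₀)²
  = [1.282·√(0.84·0.16) + 1.036·√(0.92·0.08)]² / (0.08)²
  = [1.282·0.3666 + 1.036·0.2713]² / 0.0064
  = [0.7510]² / 0.0064
  = 88.14
Round up → n = 89.

n = 89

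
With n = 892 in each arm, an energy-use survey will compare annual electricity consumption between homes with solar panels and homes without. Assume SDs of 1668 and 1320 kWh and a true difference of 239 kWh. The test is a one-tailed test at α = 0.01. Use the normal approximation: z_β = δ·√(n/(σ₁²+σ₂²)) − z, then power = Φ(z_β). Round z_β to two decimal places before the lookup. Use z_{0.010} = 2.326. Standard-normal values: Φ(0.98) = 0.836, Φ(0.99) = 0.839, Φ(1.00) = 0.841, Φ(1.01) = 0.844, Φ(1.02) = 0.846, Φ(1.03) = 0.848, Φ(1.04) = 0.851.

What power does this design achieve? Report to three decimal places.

z_β = δ·√(n/(σ₁²+σ₂²)) − z_α
    = 239 · √(892/4524624) − 2.326
    = 239 · 0.01404 − 2.326
    = 3.3557 − 2.326 = 1.0297 → 1.03
Power = Φ(1.03) = 0.848.

Power ≈ 0.848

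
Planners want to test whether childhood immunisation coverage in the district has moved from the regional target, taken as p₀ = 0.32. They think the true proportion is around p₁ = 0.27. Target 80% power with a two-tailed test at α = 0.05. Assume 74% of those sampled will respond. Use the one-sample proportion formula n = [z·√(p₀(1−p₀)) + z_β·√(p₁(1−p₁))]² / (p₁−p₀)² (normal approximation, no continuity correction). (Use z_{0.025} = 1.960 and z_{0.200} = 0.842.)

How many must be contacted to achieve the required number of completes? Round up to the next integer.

n = 897

n = [z_{α/2}·√(p₀q₀) + z_β·√(p₁q₁)]² / (p₁ − p₀)²
  = [1.960·√(0.32·0.68) + 0.842·√(0.27·0.73)]² / (-0.05)²
  = [1.960·0.4665 + 0.842·0.4440]² / 0.0025
  = [1.2881]² / 0.0025
  = 663.69
Adjust for 74% response: 663.69 / 0.74 = 896.88.
Round up → n = 897.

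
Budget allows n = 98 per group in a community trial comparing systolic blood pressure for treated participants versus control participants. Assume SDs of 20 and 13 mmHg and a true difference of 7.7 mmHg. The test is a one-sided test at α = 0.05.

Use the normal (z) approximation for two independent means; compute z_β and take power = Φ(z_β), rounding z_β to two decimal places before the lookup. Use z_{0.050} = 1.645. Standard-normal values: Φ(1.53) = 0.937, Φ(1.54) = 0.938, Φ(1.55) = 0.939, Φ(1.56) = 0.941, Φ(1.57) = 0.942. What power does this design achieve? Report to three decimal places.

z_β = δ·√(n/(σ₁²+σ₂²)) − z_α
    = 7.7 · √(98/569) − 1.645
    = 7.7 · 0.41501 − 1.645
    = 3.1956 − 1.645 = 1.5506 → 1.55
Power = Φ(1.55) = 0.939.

Power ≈ 0.939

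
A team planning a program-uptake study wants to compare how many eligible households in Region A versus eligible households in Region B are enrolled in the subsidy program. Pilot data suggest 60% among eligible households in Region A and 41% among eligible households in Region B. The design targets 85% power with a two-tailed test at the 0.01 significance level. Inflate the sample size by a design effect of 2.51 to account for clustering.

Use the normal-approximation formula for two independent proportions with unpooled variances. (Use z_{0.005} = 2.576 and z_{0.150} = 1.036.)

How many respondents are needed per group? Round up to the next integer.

n = (z_{α/2} + z_β)² · [p₁(1−p₁) + p₂(1−p₂)] / (p₁ − p₂)²
  = (2.576 + 1.036)² · (0.60·0.40 + 0.41·0.59) / (0.19)²
  = (3.612)² · (0.2400 + 0.2419) / 0.0361
  = 13.0465 · 0.4819 / 0.0361
  = 174.16
Design effect: 2.51 × 174.16 = 437.14.
Round up → n = 438 per group.

n = 438 per group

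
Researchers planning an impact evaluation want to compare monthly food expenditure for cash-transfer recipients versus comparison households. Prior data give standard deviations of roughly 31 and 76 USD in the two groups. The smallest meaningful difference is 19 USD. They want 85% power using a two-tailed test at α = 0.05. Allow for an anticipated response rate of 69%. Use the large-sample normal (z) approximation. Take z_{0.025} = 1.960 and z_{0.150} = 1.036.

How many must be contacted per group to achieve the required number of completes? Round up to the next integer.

n = 243 per group

n = (z_{α/2} + z_β)² · (σ₁² + σ₂²) / δ²
  = (1.960 + 1.036)² · (31² + 76² = 6737) / 19²
  = 8.9760 · 6737 / 361
  = 167.51
Adjust for 69% response: 167.51 / 0.69 = 242.77.
Round up → n = 243 per group.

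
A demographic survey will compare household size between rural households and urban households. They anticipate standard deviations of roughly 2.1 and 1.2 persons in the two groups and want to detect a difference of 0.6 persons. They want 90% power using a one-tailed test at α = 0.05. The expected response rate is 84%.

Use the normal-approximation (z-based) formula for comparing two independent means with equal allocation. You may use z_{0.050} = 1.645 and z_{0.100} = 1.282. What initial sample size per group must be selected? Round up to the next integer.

n = 166 per group

n = (z_α + z_β)² · (σ₁² + σ₂²) / δ²
  = (1.645 + 1.282)² · (2.1² + 1.2² = 5.85) / 0.6²
  = 8.5673 · 5.85 / 0.36
  = 139.22
Adjust for 84% response: 139.22 / 0.84 = 165.74.
Round up → n = 166 per group.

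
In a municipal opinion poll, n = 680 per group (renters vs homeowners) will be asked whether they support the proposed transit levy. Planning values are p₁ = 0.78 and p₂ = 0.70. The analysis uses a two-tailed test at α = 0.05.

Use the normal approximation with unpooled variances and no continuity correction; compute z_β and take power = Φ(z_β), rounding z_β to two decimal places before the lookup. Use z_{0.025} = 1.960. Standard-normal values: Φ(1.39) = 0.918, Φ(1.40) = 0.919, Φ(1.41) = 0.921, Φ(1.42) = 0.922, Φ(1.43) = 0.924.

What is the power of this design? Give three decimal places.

Power ≈ 0.922

z_β = |p₁−p₂|·√(n/[p₁q₁+p₂q₂]) − z_{α/2}
    = 0.08 · √(680/0.3816) − 1.960
    = 0.08 · 42.2134 − 1.960
    = 3.3771 − 1.960 = 1.4171 → 1.42
Power = Φ(1.42) = 0.922.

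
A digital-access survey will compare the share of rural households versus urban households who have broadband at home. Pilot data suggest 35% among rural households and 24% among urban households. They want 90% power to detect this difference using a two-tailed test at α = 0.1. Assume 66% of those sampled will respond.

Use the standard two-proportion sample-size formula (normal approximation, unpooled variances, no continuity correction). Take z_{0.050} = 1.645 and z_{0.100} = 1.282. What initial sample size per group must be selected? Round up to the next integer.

n = (z_{α/2} + z_β)² · [p₁(1−p₁) + p₂(1−p₂)] / (p₁ − p₂)²
  = (1.645 + 1.282)² · (0.35·0.65 + 0.24·0.76) / (0.11)²
  = (2.927)² · (0.2275 + 0.1824) / 0.0121
  = 8.5673 · 0.4099 / 0.0121
  = 290.23
Adjust for 66% response: 290.23 / 0.66 = 439.74.
Round up → n = 440 per group.

n = 440 per group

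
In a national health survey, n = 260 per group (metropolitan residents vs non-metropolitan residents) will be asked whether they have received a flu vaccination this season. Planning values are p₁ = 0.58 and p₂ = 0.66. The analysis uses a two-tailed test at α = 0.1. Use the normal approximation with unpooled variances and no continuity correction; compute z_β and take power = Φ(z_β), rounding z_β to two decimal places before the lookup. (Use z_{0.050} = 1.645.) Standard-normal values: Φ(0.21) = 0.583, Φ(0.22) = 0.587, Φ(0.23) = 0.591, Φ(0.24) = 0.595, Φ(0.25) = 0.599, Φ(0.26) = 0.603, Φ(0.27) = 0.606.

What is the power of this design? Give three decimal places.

Power ≈ 0.595

z_β = |p₁−p₂|·√(n/[p₁q₁+p₂q₂]) − z_{α/2}
    = 0.08 · √(260/0.4680) − 1.645
    = 0.08 · 23.5702 − 1.645
    = 1.8856 − 1.645 = 0.2406 → 0.24
Power = Φ(0.24) = 0.595.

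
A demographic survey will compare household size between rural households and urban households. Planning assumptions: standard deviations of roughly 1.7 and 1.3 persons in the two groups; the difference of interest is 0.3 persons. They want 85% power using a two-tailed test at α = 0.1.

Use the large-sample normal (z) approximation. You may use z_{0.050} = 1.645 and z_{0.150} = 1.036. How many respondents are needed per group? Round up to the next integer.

n = (z_{α/2} + z_β)² · (σ₁² + σ₂²) / δ²
  = (1.645 + 1.036)² · (1.7² + 1.3² = 4.58) / 0.3²
  = 7.1878 · 4.58 / 0.09
  = 365.78
Round up → n = 366 per group.

n = 366 per group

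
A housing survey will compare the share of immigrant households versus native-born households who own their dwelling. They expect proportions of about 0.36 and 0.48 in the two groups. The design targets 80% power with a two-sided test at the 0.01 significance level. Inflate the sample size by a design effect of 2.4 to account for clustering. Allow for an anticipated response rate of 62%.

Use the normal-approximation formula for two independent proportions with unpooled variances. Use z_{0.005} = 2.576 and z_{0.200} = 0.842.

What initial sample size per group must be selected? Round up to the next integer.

n = 1508 per group

n = (z_{α/2} + z_β)² · [p₁(1−p₁) + p₂(1−p₂)] / (p₁ − p₂)²
  = (2.576 + 0.842)² · (0.36·0.64 + 0.48·0.52) / (-0.12)²
  = (3.418)² · (0.2304 + 0.2496) / 0.0144
  = 11.6827 · 0.4800 / 0.0144
  = 389.42
Design effect: 2.4 × 389.42 = 934.62.
Adjust for 62% response: 934.62 / 0.62 = 1507.45.
Round up → n = 1508 per group.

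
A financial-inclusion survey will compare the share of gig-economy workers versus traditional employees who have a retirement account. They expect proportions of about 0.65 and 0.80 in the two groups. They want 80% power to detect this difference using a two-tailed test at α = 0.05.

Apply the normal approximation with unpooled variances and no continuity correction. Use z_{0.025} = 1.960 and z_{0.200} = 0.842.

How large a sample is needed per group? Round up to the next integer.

n = 136 per group

n = (z_{α/2} + z_β)² · [p₁(1−p₁) + p₂(1−p₂)] / (p₁ − p₂)²
  = (1.960 + 0.842)² · (0.65·0.35 + 0.80·0.20) / (-0.15)²
  = (2.802)² · (0.2275 + 0.1600) / 0.0225
  = 7.8512 · 0.3875 / 0.0225
  = 135.22
Round up → n = 136 per group.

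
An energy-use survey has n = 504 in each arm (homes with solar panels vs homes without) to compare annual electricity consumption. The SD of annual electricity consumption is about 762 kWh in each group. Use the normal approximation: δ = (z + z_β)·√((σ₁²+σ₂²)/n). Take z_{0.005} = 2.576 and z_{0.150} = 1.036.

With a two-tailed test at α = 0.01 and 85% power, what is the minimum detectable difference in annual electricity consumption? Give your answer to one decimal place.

δ = (z_{α/2} + z_β) · √((σ₁²+σ₂²)/n)
  = (2.576 + 1.036) · √(1161288/504)
  = 3.612 · √2304.1
  = 3.612 · 48.0015
  = 173.3814

Minimum detectable difference ≈ 173.4 kWh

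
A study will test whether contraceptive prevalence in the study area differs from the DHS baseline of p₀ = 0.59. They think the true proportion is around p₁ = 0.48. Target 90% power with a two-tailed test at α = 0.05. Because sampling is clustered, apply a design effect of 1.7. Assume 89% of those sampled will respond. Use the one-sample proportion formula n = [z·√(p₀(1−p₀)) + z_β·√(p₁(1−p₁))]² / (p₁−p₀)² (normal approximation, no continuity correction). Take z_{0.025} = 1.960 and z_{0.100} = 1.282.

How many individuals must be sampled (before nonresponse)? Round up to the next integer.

n = [z_{α/2}·√(p₀q₀) + z_β·√(p₁q₁)]² / (p₁ − p₀)²
  = [1.960·√(0.59·0.41) + 1.282·√(0.48·0.52)]² / (-0.11)²
  = [1.960·0.4918 + 1.282·0.4996]² / 0.0121
  = [1.6045]² / 0.0121
  = 212.76
Design effect: 1.7 × 212.76 = 361.69.
Adjust for 89% response: 361.69 / 0.89 = 406.39.
Round up → n = 407.

n = 407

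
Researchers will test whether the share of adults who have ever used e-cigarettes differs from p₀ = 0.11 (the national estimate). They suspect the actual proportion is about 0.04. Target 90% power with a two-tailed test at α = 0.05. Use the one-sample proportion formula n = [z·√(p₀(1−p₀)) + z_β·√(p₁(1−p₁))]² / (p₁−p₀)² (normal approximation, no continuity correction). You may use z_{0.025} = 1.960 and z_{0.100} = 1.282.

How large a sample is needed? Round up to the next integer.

n = [z_{α/2}·√(p₀q₀) + z_β·√(p₁q₁)]² / (p₁ − p₀)²
  = [1.960·√(0.11·0.89) + 1.282·√(0.04·0.96)]² / (-0.07)²
  = [1.960·0.3129 + 1.282·0.1960]² / 0.0049
  = [0.8645]² / 0.0049
  = 152.52
Round up → n = 153.

n = 153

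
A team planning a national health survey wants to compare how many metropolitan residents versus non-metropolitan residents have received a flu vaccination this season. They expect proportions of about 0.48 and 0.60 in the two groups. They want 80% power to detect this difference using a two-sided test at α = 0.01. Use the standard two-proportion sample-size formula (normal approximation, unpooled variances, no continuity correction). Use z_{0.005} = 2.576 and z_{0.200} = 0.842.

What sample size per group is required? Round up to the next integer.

n = 398 per group

n = (z_{α/2} + z_β)² · [p₁(1−p₁) + p₂(1−p₂)] / (p₁ − p₂)²
  = (2.576 + 0.842)² · (0.48·0.52 + 0.60·0.40) / (-0.12)²
  = (3.418)² · (0.2496 + 0.2400) / 0.0144
  = 11.6827 · 0.4896 / 0.0144
  = 397.21
Round up → n = 398 per group.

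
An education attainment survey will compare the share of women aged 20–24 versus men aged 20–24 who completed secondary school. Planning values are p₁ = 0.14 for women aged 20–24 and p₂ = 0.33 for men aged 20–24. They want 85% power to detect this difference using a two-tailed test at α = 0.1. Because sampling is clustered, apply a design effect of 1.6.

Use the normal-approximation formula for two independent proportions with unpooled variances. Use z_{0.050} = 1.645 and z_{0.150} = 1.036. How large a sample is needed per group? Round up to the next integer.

n = 109 per group

n = (z_{α/2} + z_β)² · [p₁(1−p₁) + p₂(1−p₂)] / (p₁ − p₂)²
  = (1.645 + 1.036)² · (0.14·0.86 + 0.33·0.67) / (-0.19)²
  = (2.681)² · (0.1204 + 0.2211) / 0.0361
  = 7.1878 · 0.3415 / 0.0361
  = 68.00
Design effect: 1.6 × 68.00 = 108.79.
Round up → n = 109 per group.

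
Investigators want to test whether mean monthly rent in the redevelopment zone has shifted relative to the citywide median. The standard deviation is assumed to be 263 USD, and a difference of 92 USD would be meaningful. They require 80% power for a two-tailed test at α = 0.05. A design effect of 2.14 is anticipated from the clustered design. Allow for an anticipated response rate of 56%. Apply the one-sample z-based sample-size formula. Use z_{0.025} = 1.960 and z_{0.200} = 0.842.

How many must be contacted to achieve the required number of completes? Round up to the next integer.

n = (z_{α/2} + z_β)² · σ² / δ²
  = (1.960 + 0.842)² · 263² / 92²
  = 7.8512 · 69169 / 8464
  = 64.16
Design effect: 2.14 × 64.16 = 137.30.
Adjust for 56% response: 137.30 / 0.56 = 245.19.
Round up → n = 246.

n = 246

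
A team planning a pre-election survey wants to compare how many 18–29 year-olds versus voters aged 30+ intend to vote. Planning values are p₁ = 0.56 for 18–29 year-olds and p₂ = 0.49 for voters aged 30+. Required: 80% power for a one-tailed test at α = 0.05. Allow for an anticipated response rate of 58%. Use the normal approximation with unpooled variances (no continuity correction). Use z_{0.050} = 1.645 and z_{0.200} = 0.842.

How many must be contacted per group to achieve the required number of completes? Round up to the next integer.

n = (z_α + z_β)² · [p₁(1−p₁) + p₂(1−p₂)] / (p₁ − p₂)²
  = (1.645 + 0.842)² · (0.56·0.44 + 0.49·0.51) / (0.07)²
  = (2.487)² · (0.2464 + 0.2499) / 0.0049
  = 6.1852 · 0.4963 / 0.0049
  = 626.47
Adjust for 58% response: 626.47 / 0.58 = 1080.12.
Round up → n = 1081 per group.

n = 1081 per group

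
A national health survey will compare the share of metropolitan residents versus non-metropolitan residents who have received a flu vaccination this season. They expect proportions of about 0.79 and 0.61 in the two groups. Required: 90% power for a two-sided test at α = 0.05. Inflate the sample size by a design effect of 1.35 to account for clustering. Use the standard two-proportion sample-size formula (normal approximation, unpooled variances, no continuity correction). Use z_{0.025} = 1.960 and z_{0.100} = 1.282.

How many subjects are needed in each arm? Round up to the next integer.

n = (z_{α/2} + z_β)² · [p₁(1−p₁) + p₂(1−p₂)] / (p₁ − p₂)²
  = (1.960 + 1.282)² · (0.79·0.21 + 0.61·0.39) / (0.18)²
  = (3.242)² · (0.1659 + 0.2379) / 0.0324
  = 10.5106 · 0.4038 / 0.0324
  = 130.99
Design effect: 1.35 × 130.99 = 176.84.
Round up → n = 177 per group.

n = 177 per group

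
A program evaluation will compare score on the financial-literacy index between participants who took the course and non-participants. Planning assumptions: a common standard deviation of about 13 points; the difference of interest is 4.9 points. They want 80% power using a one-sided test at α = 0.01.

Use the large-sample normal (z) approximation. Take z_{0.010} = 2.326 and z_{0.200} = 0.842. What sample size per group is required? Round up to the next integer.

n = (z_α + z_β)² · (σ₁² + σ₂²) / δ²
  = (2.326 + 0.842)² · (2·13² = 338) / 4.9²
  = 10.0362 · 338 / 24.01
  = 141.28
Round up → n = 142 per group.

n = 142 per group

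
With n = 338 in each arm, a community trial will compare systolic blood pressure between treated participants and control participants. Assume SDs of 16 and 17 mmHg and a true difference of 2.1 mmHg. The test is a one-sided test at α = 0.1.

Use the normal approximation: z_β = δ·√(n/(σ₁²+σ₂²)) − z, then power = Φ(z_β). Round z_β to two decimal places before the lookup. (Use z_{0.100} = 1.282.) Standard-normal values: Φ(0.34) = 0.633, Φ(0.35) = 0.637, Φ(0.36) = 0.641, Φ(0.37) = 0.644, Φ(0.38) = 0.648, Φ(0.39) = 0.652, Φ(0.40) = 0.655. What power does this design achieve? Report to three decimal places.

Power ≈ 0.644

z_β = δ·√(n/(σ₁²+σ₂²)) − z_α
    = 2.1 · √(338/545) − 1.282
    = 2.1 · 0.78752 − 1.282
    = 1.6538 − 1.282 = 0.3718 → 0.37
Power = Φ(0.37) = 0.644.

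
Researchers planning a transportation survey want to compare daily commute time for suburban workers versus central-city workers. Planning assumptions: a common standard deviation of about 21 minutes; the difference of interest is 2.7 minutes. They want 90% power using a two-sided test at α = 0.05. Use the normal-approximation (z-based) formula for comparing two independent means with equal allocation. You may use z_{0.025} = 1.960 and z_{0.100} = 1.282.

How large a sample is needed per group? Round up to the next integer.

n = 1272 per group

n = (z_{α/2} + z_β)² · (σ₁² + σ₂²) / δ²
  = (1.960 + 1.282)² · (2·21² = 882) / 2.7²
  = 10.5106 · 882 / 7.29
  = 1271.65
Round up → n = 1272 per group.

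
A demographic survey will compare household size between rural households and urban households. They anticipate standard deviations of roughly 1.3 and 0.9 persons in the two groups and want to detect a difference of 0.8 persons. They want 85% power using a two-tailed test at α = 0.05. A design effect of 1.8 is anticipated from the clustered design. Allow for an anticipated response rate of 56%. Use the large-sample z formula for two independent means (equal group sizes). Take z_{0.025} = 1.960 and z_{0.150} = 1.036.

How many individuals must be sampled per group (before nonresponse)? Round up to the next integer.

n = (z_{α/2} + z_β)² · (σ₁² + σ₂²) / δ²
  = (1.960 + 1.036)² · (1.3² + 0.9² = 2.5) / 0.8²
  = 8.9760 · 2.5 / 0.64
  = 35.06
Design effect: 1.8 × 35.06 = 63.11.
Adjust for 56% response: 63.11 / 0.56 = 112.70.
Round up → n = 113 per group.

n = 113 per group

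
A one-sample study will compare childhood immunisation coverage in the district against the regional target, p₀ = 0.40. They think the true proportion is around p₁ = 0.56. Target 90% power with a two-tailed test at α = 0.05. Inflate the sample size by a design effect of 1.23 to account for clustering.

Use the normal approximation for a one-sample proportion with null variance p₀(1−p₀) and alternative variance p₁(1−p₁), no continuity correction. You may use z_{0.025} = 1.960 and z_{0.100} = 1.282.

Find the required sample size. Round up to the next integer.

n = [z_{α/2}·√(p₀q₀) + z_β·√(p₁q₁)]² / (p₁ − p₀)²
  = [1.960·√(0.40·0.60) + 1.282·√(0.56·0.44)]² / (0.16)²
  = [1.960·0.4899 + 1.282·0.4964]² / 0.0256
  = [1.5966]² / 0.0256
  = 99.57
Design effect: 1.23 × 99.57 = 122.47.
Round up → n = 123.

n = 123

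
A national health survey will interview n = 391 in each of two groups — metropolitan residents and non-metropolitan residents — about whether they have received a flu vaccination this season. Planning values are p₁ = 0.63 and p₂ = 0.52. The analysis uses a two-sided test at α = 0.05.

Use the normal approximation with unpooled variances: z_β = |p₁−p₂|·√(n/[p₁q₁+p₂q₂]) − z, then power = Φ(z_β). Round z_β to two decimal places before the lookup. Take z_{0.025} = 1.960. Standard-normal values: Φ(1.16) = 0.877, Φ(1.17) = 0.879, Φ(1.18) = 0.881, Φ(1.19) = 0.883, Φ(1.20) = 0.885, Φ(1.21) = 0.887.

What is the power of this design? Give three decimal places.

Power ≈ 0.879

z_β = |p₁−p₂|·√(n/[p₁q₁+p₂q₂]) − z_{α/2}
    = 0.11 · √(391/0.4827) − 1.960
    = 0.11 · 28.4610 − 1.960
    = 3.1307 − 1.960 = 1.1707 → 1.17
Power = Φ(1.17) = 0.879.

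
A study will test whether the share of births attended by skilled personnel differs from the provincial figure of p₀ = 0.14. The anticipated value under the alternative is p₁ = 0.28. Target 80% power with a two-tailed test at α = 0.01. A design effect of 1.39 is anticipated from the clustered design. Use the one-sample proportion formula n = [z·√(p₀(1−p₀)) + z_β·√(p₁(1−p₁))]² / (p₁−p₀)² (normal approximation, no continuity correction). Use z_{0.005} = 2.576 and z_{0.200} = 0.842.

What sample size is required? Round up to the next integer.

n = 115

n = [z_{α/2}·√(p₀q₀) + z_β·√(p₁q₁)]² / (p₁ − p₀)²
  = [2.576·√(0.14·0.86) + 0.842·√(0.28·0.72)]² / (0.14)²
  = [2.576·0.3470 + 0.842·0.4490]² / 0.0196
  = [1.2719]² / 0.0196
  = 82.54
Design effect: 1.39 × 82.54 = 114.73.
Round up → n = 115.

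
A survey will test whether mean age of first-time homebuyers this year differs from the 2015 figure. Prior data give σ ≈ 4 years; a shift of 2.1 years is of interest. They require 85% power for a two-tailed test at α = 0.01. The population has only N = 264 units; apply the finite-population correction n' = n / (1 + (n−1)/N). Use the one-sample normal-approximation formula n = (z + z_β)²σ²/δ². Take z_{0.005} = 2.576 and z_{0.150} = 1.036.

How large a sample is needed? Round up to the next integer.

n = 41

n = (z_{α/2} + z_β)² · σ² / δ²
  = (2.576 + 1.036)² · 4² / 2.1²
  = 13.0465 · 16 / 4.41
  = 47.33
Finite-population correction (N = 264): 47.33 / (1 + (47.33 − 1)/264) = 40.27.
Round up → n = 41.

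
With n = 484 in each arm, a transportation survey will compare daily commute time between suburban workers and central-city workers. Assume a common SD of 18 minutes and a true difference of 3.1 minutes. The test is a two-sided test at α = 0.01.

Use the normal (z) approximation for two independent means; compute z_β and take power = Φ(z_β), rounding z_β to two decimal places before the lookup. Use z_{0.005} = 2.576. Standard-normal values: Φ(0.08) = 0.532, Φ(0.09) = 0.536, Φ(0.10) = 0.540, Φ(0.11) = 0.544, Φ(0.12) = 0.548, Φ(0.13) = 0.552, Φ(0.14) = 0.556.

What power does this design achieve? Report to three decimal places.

Power ≈ 0.540

z_β = δ·√(n/(σ₁²+σ₂²)) − z_{α/2}
    = 3.1 · √(484/648) − 2.576
    = 3.1 · 0.86424 − 2.576
    = 2.6791 − 2.576 = 0.1031 → 0.10
Power = Φ(0.10) = 0.540.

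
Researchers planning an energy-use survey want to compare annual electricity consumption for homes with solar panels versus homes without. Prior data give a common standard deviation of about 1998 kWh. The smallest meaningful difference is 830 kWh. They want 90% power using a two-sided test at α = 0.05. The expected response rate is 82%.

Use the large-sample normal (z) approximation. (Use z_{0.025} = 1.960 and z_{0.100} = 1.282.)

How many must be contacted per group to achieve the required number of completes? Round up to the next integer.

n = 149 per group

n = (z_{α/2} + z_β)² · (σ₁² + σ₂²) / δ²
  = (1.960 + 1.282)² · (2·1998² = 7984008) / 830²
  = 10.5106 · 7984008 / 688900
  = 121.81
Adjust for 82% response: 121.81 / 0.82 = 148.55.
Round up → n = 149 per group.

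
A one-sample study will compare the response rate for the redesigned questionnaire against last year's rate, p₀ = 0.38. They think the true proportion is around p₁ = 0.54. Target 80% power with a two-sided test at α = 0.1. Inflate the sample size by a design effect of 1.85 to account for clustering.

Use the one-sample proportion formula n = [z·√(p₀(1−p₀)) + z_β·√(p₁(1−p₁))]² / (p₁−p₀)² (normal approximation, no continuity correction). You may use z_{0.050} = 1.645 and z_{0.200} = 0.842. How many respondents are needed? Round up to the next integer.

n = 108

n = [z_{α/2}·√(p₀q₀) + z_β·√(p₁q₁)]² / (p₁ − p₀)²
  = [1.645·√(0.38·0.62) + 0.842·√(0.54·0.46)]² / (0.16)²
  = [1.645·0.4854 + 0.842·0.4984]² / 0.0256
  = [1.2181]² / 0.0256
  = 57.96
Design effect: 1.85 × 57.96 = 107.23.
Round up → n = 108.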